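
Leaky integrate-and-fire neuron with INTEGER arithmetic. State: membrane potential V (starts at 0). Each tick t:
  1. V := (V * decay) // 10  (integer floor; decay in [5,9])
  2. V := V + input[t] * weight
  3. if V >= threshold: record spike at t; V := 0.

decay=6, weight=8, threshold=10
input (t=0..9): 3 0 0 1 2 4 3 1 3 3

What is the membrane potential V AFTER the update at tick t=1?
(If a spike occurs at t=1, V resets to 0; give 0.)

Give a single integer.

Answer: 0

Derivation:
t=0: input=3 -> V=0 FIRE
t=1: input=0 -> V=0
t=2: input=0 -> V=0
t=3: input=1 -> V=8
t=4: input=2 -> V=0 FIRE
t=5: input=4 -> V=0 FIRE
t=6: input=3 -> V=0 FIRE
t=7: input=1 -> V=8
t=8: input=3 -> V=0 FIRE
t=9: input=3 -> V=0 FIRE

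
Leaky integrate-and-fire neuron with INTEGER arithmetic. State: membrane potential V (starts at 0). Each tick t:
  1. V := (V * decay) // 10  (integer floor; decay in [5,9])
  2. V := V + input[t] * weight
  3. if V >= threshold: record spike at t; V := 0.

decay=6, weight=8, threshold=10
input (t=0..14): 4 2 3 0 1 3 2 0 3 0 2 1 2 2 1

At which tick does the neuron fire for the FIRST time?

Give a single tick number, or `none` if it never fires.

t=0: input=4 -> V=0 FIRE
t=1: input=2 -> V=0 FIRE
t=2: input=3 -> V=0 FIRE
t=3: input=0 -> V=0
t=4: input=1 -> V=8
t=5: input=3 -> V=0 FIRE
t=6: input=2 -> V=0 FIRE
t=7: input=0 -> V=0
t=8: input=3 -> V=0 FIRE
t=9: input=0 -> V=0
t=10: input=2 -> V=0 FIRE
t=11: input=1 -> V=8
t=12: input=2 -> V=0 FIRE
t=13: input=2 -> V=0 FIRE
t=14: input=1 -> V=8

Answer: 0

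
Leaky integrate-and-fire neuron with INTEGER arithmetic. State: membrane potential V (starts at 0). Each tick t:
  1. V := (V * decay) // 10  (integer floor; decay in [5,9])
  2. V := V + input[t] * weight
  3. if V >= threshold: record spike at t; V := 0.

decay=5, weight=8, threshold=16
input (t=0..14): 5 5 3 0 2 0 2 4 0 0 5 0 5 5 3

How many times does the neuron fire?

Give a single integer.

t=0: input=5 -> V=0 FIRE
t=1: input=5 -> V=0 FIRE
t=2: input=3 -> V=0 FIRE
t=3: input=0 -> V=0
t=4: input=2 -> V=0 FIRE
t=5: input=0 -> V=0
t=6: input=2 -> V=0 FIRE
t=7: input=4 -> V=0 FIRE
t=8: input=0 -> V=0
t=9: input=0 -> V=0
t=10: input=5 -> V=0 FIRE
t=11: input=0 -> V=0
t=12: input=5 -> V=0 FIRE
t=13: input=5 -> V=0 FIRE
t=14: input=3 -> V=0 FIRE

Answer: 10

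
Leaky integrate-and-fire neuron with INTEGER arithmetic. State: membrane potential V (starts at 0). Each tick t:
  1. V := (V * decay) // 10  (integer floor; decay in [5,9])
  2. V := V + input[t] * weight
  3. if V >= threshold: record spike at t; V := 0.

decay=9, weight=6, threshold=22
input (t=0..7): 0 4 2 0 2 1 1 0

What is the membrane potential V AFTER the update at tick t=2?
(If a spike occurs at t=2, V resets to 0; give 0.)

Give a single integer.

t=0: input=0 -> V=0
t=1: input=4 -> V=0 FIRE
t=2: input=2 -> V=12
t=3: input=0 -> V=10
t=4: input=2 -> V=21
t=5: input=1 -> V=0 FIRE
t=6: input=1 -> V=6
t=7: input=0 -> V=5

Answer: 12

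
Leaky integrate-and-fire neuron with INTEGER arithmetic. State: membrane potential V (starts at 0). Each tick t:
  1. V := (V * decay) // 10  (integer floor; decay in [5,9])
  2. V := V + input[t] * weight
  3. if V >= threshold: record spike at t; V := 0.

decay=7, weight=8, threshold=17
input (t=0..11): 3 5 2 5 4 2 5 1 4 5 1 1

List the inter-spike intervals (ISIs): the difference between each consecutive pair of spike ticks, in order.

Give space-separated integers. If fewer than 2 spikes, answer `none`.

t=0: input=3 -> V=0 FIRE
t=1: input=5 -> V=0 FIRE
t=2: input=2 -> V=16
t=3: input=5 -> V=0 FIRE
t=4: input=4 -> V=0 FIRE
t=5: input=2 -> V=16
t=6: input=5 -> V=0 FIRE
t=7: input=1 -> V=8
t=8: input=4 -> V=0 FIRE
t=9: input=5 -> V=0 FIRE
t=10: input=1 -> V=8
t=11: input=1 -> V=13

Answer: 1 2 1 2 2 1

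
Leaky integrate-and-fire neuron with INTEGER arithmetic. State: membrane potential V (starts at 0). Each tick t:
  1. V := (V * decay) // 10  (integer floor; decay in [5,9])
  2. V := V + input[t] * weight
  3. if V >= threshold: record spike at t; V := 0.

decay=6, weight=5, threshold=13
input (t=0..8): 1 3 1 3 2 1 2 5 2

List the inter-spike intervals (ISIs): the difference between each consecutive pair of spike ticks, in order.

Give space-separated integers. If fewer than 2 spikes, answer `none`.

t=0: input=1 -> V=5
t=1: input=3 -> V=0 FIRE
t=2: input=1 -> V=5
t=3: input=3 -> V=0 FIRE
t=4: input=2 -> V=10
t=5: input=1 -> V=11
t=6: input=2 -> V=0 FIRE
t=7: input=5 -> V=0 FIRE
t=8: input=2 -> V=10

Answer: 2 3 1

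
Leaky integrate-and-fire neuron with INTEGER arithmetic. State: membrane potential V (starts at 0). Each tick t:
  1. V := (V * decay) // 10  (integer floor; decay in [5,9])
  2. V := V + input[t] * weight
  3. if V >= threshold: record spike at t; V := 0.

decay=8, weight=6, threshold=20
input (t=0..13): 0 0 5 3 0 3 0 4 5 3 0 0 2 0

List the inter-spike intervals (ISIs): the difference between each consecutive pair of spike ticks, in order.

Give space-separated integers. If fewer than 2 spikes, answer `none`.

Answer: 3 2 1 4

Derivation:
t=0: input=0 -> V=0
t=1: input=0 -> V=0
t=2: input=5 -> V=0 FIRE
t=3: input=3 -> V=18
t=4: input=0 -> V=14
t=5: input=3 -> V=0 FIRE
t=6: input=0 -> V=0
t=7: input=4 -> V=0 FIRE
t=8: input=5 -> V=0 FIRE
t=9: input=3 -> V=18
t=10: input=0 -> V=14
t=11: input=0 -> V=11
t=12: input=2 -> V=0 FIRE
t=13: input=0 -> V=0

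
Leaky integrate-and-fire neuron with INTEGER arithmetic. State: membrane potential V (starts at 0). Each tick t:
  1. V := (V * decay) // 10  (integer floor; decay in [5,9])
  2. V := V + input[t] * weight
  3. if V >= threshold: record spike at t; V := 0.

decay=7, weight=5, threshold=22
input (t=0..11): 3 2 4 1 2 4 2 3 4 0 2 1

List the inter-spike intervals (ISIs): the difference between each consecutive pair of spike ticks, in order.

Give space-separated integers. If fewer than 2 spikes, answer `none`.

Answer: 3 2

Derivation:
t=0: input=3 -> V=15
t=1: input=2 -> V=20
t=2: input=4 -> V=0 FIRE
t=3: input=1 -> V=5
t=4: input=2 -> V=13
t=5: input=4 -> V=0 FIRE
t=6: input=2 -> V=10
t=7: input=3 -> V=0 FIRE
t=8: input=4 -> V=20
t=9: input=0 -> V=14
t=10: input=2 -> V=19
t=11: input=1 -> V=18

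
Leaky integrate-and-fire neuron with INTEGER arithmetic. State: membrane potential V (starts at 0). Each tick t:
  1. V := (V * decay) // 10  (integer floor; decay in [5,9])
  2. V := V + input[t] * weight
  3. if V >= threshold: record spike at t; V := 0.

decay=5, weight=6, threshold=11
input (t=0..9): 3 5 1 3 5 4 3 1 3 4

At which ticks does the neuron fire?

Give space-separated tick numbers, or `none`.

t=0: input=3 -> V=0 FIRE
t=1: input=5 -> V=0 FIRE
t=2: input=1 -> V=6
t=3: input=3 -> V=0 FIRE
t=4: input=5 -> V=0 FIRE
t=5: input=4 -> V=0 FIRE
t=6: input=3 -> V=0 FIRE
t=7: input=1 -> V=6
t=8: input=3 -> V=0 FIRE
t=9: input=4 -> V=0 FIRE

Answer: 0 1 3 4 5 6 8 9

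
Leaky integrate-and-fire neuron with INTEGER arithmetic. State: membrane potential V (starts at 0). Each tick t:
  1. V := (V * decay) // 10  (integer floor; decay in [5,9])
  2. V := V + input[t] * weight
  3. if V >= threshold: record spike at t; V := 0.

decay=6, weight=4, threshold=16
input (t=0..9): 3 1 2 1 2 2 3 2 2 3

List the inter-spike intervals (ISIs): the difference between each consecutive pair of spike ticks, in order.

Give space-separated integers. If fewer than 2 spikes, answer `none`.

Answer: 3

Derivation:
t=0: input=3 -> V=12
t=1: input=1 -> V=11
t=2: input=2 -> V=14
t=3: input=1 -> V=12
t=4: input=2 -> V=15
t=5: input=2 -> V=0 FIRE
t=6: input=3 -> V=12
t=7: input=2 -> V=15
t=8: input=2 -> V=0 FIRE
t=9: input=3 -> V=12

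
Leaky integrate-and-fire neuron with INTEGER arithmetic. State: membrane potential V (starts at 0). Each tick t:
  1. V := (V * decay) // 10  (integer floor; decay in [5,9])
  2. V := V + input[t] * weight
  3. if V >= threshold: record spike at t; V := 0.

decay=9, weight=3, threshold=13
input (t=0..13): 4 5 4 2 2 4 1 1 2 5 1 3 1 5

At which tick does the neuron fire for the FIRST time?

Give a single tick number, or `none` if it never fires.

Answer: 1

Derivation:
t=0: input=4 -> V=12
t=1: input=5 -> V=0 FIRE
t=2: input=4 -> V=12
t=3: input=2 -> V=0 FIRE
t=4: input=2 -> V=6
t=5: input=4 -> V=0 FIRE
t=6: input=1 -> V=3
t=7: input=1 -> V=5
t=8: input=2 -> V=10
t=9: input=5 -> V=0 FIRE
t=10: input=1 -> V=3
t=11: input=3 -> V=11
t=12: input=1 -> V=12
t=13: input=5 -> V=0 FIRE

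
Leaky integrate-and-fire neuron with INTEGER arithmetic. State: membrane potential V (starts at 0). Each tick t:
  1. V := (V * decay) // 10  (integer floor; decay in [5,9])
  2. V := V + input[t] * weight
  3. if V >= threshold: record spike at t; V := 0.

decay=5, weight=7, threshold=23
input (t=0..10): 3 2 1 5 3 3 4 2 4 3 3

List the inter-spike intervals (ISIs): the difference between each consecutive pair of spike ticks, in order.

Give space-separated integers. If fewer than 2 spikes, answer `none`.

Answer: 2 2 1 2 2

Derivation:
t=0: input=3 -> V=21
t=1: input=2 -> V=0 FIRE
t=2: input=1 -> V=7
t=3: input=5 -> V=0 FIRE
t=4: input=3 -> V=21
t=5: input=3 -> V=0 FIRE
t=6: input=4 -> V=0 FIRE
t=7: input=2 -> V=14
t=8: input=4 -> V=0 FIRE
t=9: input=3 -> V=21
t=10: input=3 -> V=0 FIRE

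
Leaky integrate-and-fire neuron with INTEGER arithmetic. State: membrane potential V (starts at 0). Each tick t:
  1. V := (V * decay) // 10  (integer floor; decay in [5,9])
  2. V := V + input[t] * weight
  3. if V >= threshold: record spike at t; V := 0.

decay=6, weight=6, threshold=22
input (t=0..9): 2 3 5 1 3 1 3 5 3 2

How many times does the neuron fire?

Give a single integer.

Answer: 5

Derivation:
t=0: input=2 -> V=12
t=1: input=3 -> V=0 FIRE
t=2: input=5 -> V=0 FIRE
t=3: input=1 -> V=6
t=4: input=3 -> V=21
t=5: input=1 -> V=18
t=6: input=3 -> V=0 FIRE
t=7: input=5 -> V=0 FIRE
t=8: input=3 -> V=18
t=9: input=2 -> V=0 FIRE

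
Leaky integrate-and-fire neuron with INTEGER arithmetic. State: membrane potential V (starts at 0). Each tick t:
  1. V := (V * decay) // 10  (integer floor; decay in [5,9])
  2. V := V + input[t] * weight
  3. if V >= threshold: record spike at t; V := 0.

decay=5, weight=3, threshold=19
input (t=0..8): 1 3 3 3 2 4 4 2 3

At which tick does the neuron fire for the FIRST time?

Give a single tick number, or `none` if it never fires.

t=0: input=1 -> V=3
t=1: input=3 -> V=10
t=2: input=3 -> V=14
t=3: input=3 -> V=16
t=4: input=2 -> V=14
t=5: input=4 -> V=0 FIRE
t=6: input=4 -> V=12
t=7: input=2 -> V=12
t=8: input=3 -> V=15

Answer: 5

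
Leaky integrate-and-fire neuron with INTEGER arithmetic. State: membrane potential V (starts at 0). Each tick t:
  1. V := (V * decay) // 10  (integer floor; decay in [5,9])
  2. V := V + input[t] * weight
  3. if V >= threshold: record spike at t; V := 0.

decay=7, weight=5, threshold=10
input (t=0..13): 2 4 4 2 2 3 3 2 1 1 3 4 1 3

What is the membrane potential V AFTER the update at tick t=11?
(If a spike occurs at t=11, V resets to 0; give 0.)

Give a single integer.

t=0: input=2 -> V=0 FIRE
t=1: input=4 -> V=0 FIRE
t=2: input=4 -> V=0 FIRE
t=3: input=2 -> V=0 FIRE
t=4: input=2 -> V=0 FIRE
t=5: input=3 -> V=0 FIRE
t=6: input=3 -> V=0 FIRE
t=7: input=2 -> V=0 FIRE
t=8: input=1 -> V=5
t=9: input=1 -> V=8
t=10: input=3 -> V=0 FIRE
t=11: input=4 -> V=0 FIRE
t=12: input=1 -> V=5
t=13: input=3 -> V=0 FIRE

Answer: 0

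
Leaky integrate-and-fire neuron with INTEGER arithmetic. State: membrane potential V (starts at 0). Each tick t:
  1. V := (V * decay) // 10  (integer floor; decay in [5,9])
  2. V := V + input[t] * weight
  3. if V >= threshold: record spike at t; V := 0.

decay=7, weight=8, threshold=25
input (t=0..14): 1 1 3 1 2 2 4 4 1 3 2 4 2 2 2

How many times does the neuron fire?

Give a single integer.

Answer: 7

Derivation:
t=0: input=1 -> V=8
t=1: input=1 -> V=13
t=2: input=3 -> V=0 FIRE
t=3: input=1 -> V=8
t=4: input=2 -> V=21
t=5: input=2 -> V=0 FIRE
t=6: input=4 -> V=0 FIRE
t=7: input=4 -> V=0 FIRE
t=8: input=1 -> V=8
t=9: input=3 -> V=0 FIRE
t=10: input=2 -> V=16
t=11: input=4 -> V=0 FIRE
t=12: input=2 -> V=16
t=13: input=2 -> V=0 FIRE
t=14: input=2 -> V=16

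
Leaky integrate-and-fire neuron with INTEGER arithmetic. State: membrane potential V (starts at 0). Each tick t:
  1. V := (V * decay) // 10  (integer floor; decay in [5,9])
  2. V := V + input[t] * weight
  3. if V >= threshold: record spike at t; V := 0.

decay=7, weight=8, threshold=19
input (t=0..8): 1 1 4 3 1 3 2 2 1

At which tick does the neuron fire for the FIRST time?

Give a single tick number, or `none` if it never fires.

t=0: input=1 -> V=8
t=1: input=1 -> V=13
t=2: input=4 -> V=0 FIRE
t=3: input=3 -> V=0 FIRE
t=4: input=1 -> V=8
t=5: input=3 -> V=0 FIRE
t=6: input=2 -> V=16
t=7: input=2 -> V=0 FIRE
t=8: input=1 -> V=8

Answer: 2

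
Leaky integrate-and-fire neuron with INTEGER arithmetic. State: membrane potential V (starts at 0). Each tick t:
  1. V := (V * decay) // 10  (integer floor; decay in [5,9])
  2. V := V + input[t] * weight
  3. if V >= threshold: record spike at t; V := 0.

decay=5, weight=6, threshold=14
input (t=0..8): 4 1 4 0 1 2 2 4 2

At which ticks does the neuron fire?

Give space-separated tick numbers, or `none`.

Answer: 0 2 5 7

Derivation:
t=0: input=4 -> V=0 FIRE
t=1: input=1 -> V=6
t=2: input=4 -> V=0 FIRE
t=3: input=0 -> V=0
t=4: input=1 -> V=6
t=5: input=2 -> V=0 FIRE
t=6: input=2 -> V=12
t=7: input=4 -> V=0 FIRE
t=8: input=2 -> V=12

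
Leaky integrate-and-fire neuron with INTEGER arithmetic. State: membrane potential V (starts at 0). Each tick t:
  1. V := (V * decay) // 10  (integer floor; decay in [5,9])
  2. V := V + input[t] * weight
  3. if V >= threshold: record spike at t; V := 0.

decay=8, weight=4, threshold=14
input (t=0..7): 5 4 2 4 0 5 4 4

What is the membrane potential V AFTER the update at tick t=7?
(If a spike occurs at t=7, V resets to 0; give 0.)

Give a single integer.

t=0: input=5 -> V=0 FIRE
t=1: input=4 -> V=0 FIRE
t=2: input=2 -> V=8
t=3: input=4 -> V=0 FIRE
t=4: input=0 -> V=0
t=5: input=5 -> V=0 FIRE
t=6: input=4 -> V=0 FIRE
t=7: input=4 -> V=0 FIRE

Answer: 0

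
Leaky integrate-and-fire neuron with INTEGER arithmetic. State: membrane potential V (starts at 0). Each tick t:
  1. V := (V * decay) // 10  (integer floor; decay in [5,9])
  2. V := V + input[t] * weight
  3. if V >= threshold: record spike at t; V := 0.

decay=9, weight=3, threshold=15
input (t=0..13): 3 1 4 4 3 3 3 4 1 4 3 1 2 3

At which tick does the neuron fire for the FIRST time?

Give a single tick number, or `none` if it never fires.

t=0: input=3 -> V=9
t=1: input=1 -> V=11
t=2: input=4 -> V=0 FIRE
t=3: input=4 -> V=12
t=4: input=3 -> V=0 FIRE
t=5: input=3 -> V=9
t=6: input=3 -> V=0 FIRE
t=7: input=4 -> V=12
t=8: input=1 -> V=13
t=9: input=4 -> V=0 FIRE
t=10: input=3 -> V=9
t=11: input=1 -> V=11
t=12: input=2 -> V=0 FIRE
t=13: input=3 -> V=9

Answer: 2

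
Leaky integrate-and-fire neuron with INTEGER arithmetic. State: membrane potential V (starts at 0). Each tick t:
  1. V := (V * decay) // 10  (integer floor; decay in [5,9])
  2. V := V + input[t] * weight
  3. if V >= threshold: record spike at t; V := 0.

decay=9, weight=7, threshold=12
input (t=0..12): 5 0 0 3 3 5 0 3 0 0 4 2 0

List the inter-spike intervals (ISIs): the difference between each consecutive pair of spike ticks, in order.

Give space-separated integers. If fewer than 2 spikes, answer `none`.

t=0: input=5 -> V=0 FIRE
t=1: input=0 -> V=0
t=2: input=0 -> V=0
t=3: input=3 -> V=0 FIRE
t=4: input=3 -> V=0 FIRE
t=5: input=5 -> V=0 FIRE
t=6: input=0 -> V=0
t=7: input=3 -> V=0 FIRE
t=8: input=0 -> V=0
t=9: input=0 -> V=0
t=10: input=4 -> V=0 FIRE
t=11: input=2 -> V=0 FIRE
t=12: input=0 -> V=0

Answer: 3 1 1 2 3 1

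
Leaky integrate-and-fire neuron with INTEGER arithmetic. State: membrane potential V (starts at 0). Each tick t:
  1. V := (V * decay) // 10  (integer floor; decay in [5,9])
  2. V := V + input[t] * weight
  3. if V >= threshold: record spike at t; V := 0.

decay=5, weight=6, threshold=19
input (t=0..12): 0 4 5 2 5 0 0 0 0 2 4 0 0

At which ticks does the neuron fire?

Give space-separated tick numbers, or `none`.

Answer: 1 2 4 10

Derivation:
t=0: input=0 -> V=0
t=1: input=4 -> V=0 FIRE
t=2: input=5 -> V=0 FIRE
t=3: input=2 -> V=12
t=4: input=5 -> V=0 FIRE
t=5: input=0 -> V=0
t=6: input=0 -> V=0
t=7: input=0 -> V=0
t=8: input=0 -> V=0
t=9: input=2 -> V=12
t=10: input=4 -> V=0 FIRE
t=11: input=0 -> V=0
t=12: input=0 -> V=0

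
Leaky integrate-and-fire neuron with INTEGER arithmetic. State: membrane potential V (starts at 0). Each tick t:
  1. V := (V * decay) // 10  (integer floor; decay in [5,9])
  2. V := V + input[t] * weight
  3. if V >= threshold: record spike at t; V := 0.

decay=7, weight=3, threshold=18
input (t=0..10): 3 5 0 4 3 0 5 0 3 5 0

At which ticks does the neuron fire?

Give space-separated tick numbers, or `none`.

Answer: 1 6 9

Derivation:
t=0: input=3 -> V=9
t=1: input=5 -> V=0 FIRE
t=2: input=0 -> V=0
t=3: input=4 -> V=12
t=4: input=3 -> V=17
t=5: input=0 -> V=11
t=6: input=5 -> V=0 FIRE
t=7: input=0 -> V=0
t=8: input=3 -> V=9
t=9: input=5 -> V=0 FIRE
t=10: input=0 -> V=0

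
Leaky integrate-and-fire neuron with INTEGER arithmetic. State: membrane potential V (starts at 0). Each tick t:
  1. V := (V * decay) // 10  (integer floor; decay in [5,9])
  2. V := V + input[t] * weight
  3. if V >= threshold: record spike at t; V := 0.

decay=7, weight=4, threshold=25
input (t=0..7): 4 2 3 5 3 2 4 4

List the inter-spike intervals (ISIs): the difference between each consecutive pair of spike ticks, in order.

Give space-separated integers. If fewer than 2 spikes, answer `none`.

t=0: input=4 -> V=16
t=1: input=2 -> V=19
t=2: input=3 -> V=0 FIRE
t=3: input=5 -> V=20
t=4: input=3 -> V=0 FIRE
t=5: input=2 -> V=8
t=6: input=4 -> V=21
t=7: input=4 -> V=0 FIRE

Answer: 2 3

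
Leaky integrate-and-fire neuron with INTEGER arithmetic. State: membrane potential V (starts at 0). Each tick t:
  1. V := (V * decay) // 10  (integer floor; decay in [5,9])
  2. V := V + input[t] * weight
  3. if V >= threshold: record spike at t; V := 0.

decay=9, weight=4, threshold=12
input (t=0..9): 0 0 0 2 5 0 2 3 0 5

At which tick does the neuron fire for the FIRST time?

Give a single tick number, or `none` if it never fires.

Answer: 4

Derivation:
t=0: input=0 -> V=0
t=1: input=0 -> V=0
t=2: input=0 -> V=0
t=3: input=2 -> V=8
t=4: input=5 -> V=0 FIRE
t=5: input=0 -> V=0
t=6: input=2 -> V=8
t=7: input=3 -> V=0 FIRE
t=8: input=0 -> V=0
t=9: input=5 -> V=0 FIRE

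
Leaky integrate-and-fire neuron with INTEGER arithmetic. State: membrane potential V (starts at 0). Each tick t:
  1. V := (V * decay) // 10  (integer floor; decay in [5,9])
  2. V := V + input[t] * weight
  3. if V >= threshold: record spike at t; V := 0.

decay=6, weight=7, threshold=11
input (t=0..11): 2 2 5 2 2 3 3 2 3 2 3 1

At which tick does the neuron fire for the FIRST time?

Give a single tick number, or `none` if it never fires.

Answer: 0

Derivation:
t=0: input=2 -> V=0 FIRE
t=1: input=2 -> V=0 FIRE
t=2: input=5 -> V=0 FIRE
t=3: input=2 -> V=0 FIRE
t=4: input=2 -> V=0 FIRE
t=5: input=3 -> V=0 FIRE
t=6: input=3 -> V=0 FIRE
t=7: input=2 -> V=0 FIRE
t=8: input=3 -> V=0 FIRE
t=9: input=2 -> V=0 FIRE
t=10: input=3 -> V=0 FIRE
t=11: input=1 -> V=7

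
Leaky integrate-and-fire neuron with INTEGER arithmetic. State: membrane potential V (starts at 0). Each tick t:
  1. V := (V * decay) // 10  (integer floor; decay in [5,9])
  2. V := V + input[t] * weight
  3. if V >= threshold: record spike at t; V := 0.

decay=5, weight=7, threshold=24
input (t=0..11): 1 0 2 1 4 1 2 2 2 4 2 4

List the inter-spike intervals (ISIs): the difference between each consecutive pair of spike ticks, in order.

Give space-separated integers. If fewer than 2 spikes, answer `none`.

t=0: input=1 -> V=7
t=1: input=0 -> V=3
t=2: input=2 -> V=15
t=3: input=1 -> V=14
t=4: input=4 -> V=0 FIRE
t=5: input=1 -> V=7
t=6: input=2 -> V=17
t=7: input=2 -> V=22
t=8: input=2 -> V=0 FIRE
t=9: input=4 -> V=0 FIRE
t=10: input=2 -> V=14
t=11: input=4 -> V=0 FIRE

Answer: 4 1 2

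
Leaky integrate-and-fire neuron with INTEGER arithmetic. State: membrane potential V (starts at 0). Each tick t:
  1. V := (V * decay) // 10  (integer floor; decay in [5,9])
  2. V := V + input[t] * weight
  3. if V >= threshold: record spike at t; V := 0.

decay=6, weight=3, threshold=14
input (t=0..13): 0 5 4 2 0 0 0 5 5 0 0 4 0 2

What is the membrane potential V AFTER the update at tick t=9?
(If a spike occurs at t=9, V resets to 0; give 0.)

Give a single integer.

t=0: input=0 -> V=0
t=1: input=5 -> V=0 FIRE
t=2: input=4 -> V=12
t=3: input=2 -> V=13
t=4: input=0 -> V=7
t=5: input=0 -> V=4
t=6: input=0 -> V=2
t=7: input=5 -> V=0 FIRE
t=8: input=5 -> V=0 FIRE
t=9: input=0 -> V=0
t=10: input=0 -> V=0
t=11: input=4 -> V=12
t=12: input=0 -> V=7
t=13: input=2 -> V=10

Answer: 0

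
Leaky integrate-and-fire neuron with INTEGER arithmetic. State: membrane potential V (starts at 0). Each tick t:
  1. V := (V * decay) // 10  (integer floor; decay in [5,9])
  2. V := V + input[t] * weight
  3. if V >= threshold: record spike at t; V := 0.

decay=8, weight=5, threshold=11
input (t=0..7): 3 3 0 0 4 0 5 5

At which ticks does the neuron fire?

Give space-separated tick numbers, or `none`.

Answer: 0 1 4 6 7

Derivation:
t=0: input=3 -> V=0 FIRE
t=1: input=3 -> V=0 FIRE
t=2: input=0 -> V=0
t=3: input=0 -> V=0
t=4: input=4 -> V=0 FIRE
t=5: input=0 -> V=0
t=6: input=5 -> V=0 FIRE
t=7: input=5 -> V=0 FIRE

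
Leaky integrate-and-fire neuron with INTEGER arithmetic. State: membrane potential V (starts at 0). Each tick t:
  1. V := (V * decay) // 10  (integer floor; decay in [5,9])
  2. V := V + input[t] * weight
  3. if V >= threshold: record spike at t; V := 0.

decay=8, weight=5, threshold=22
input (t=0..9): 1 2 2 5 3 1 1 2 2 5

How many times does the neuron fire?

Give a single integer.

t=0: input=1 -> V=5
t=1: input=2 -> V=14
t=2: input=2 -> V=21
t=3: input=5 -> V=0 FIRE
t=4: input=3 -> V=15
t=5: input=1 -> V=17
t=6: input=1 -> V=18
t=7: input=2 -> V=0 FIRE
t=8: input=2 -> V=10
t=9: input=5 -> V=0 FIRE

Answer: 3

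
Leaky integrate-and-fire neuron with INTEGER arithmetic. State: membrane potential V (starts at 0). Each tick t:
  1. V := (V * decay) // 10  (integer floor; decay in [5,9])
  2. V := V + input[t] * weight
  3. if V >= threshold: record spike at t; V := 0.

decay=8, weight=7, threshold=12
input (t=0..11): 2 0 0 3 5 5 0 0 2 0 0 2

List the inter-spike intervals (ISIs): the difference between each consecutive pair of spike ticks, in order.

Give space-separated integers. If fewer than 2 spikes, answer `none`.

t=0: input=2 -> V=0 FIRE
t=1: input=0 -> V=0
t=2: input=0 -> V=0
t=3: input=3 -> V=0 FIRE
t=4: input=5 -> V=0 FIRE
t=5: input=5 -> V=0 FIRE
t=6: input=0 -> V=0
t=7: input=0 -> V=0
t=8: input=2 -> V=0 FIRE
t=9: input=0 -> V=0
t=10: input=0 -> V=0
t=11: input=2 -> V=0 FIRE

Answer: 3 1 1 3 3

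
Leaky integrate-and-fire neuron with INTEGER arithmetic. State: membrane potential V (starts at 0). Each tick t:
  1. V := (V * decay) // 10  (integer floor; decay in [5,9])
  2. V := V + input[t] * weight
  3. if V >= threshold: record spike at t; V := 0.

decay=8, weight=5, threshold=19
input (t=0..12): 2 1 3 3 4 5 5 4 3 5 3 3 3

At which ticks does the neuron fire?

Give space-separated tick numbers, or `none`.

Answer: 2 4 5 6 7 9 11

Derivation:
t=0: input=2 -> V=10
t=1: input=1 -> V=13
t=2: input=3 -> V=0 FIRE
t=3: input=3 -> V=15
t=4: input=4 -> V=0 FIRE
t=5: input=5 -> V=0 FIRE
t=6: input=5 -> V=0 FIRE
t=7: input=4 -> V=0 FIRE
t=8: input=3 -> V=15
t=9: input=5 -> V=0 FIRE
t=10: input=3 -> V=15
t=11: input=3 -> V=0 FIRE
t=12: input=3 -> V=15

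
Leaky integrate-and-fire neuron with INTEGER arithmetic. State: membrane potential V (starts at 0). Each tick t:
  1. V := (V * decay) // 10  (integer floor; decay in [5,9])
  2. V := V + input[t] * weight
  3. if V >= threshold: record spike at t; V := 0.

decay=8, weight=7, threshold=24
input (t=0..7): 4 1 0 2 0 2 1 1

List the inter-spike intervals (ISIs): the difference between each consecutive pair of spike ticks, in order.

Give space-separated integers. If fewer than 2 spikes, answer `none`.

t=0: input=4 -> V=0 FIRE
t=1: input=1 -> V=7
t=2: input=0 -> V=5
t=3: input=2 -> V=18
t=4: input=0 -> V=14
t=5: input=2 -> V=0 FIRE
t=6: input=1 -> V=7
t=7: input=1 -> V=12

Answer: 5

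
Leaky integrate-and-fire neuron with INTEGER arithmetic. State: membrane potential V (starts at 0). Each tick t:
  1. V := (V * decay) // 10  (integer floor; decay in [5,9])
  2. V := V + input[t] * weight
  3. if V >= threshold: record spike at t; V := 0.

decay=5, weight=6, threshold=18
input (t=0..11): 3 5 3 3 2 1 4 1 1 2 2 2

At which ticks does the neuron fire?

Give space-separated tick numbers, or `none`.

Answer: 0 1 2 3 6 10

Derivation:
t=0: input=3 -> V=0 FIRE
t=1: input=5 -> V=0 FIRE
t=2: input=3 -> V=0 FIRE
t=3: input=3 -> V=0 FIRE
t=4: input=2 -> V=12
t=5: input=1 -> V=12
t=6: input=4 -> V=0 FIRE
t=7: input=1 -> V=6
t=8: input=1 -> V=9
t=9: input=2 -> V=16
t=10: input=2 -> V=0 FIRE
t=11: input=2 -> V=12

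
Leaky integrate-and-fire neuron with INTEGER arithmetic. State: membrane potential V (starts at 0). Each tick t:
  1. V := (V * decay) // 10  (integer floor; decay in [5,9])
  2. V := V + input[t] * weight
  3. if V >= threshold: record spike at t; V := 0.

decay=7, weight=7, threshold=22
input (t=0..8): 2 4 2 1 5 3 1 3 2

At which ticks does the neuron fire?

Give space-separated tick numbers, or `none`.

Answer: 1 4 7

Derivation:
t=0: input=2 -> V=14
t=1: input=4 -> V=0 FIRE
t=2: input=2 -> V=14
t=3: input=1 -> V=16
t=4: input=5 -> V=0 FIRE
t=5: input=3 -> V=21
t=6: input=1 -> V=21
t=7: input=3 -> V=0 FIRE
t=8: input=2 -> V=14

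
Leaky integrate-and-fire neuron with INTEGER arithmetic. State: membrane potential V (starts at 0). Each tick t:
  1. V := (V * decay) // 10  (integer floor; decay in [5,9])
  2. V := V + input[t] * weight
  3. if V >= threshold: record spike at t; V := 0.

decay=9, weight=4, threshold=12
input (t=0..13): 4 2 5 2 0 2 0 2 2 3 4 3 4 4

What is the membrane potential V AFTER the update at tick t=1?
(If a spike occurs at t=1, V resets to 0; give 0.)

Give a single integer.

Answer: 8

Derivation:
t=0: input=4 -> V=0 FIRE
t=1: input=2 -> V=8
t=2: input=5 -> V=0 FIRE
t=3: input=2 -> V=8
t=4: input=0 -> V=7
t=5: input=2 -> V=0 FIRE
t=6: input=0 -> V=0
t=7: input=2 -> V=8
t=8: input=2 -> V=0 FIRE
t=9: input=3 -> V=0 FIRE
t=10: input=4 -> V=0 FIRE
t=11: input=3 -> V=0 FIRE
t=12: input=4 -> V=0 FIRE
t=13: input=4 -> V=0 FIRE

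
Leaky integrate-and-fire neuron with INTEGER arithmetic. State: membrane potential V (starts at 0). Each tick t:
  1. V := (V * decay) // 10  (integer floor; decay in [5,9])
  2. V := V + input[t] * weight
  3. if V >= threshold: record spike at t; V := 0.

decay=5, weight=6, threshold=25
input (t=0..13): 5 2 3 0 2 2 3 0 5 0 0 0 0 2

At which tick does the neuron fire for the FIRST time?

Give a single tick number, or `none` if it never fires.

Answer: 0

Derivation:
t=0: input=5 -> V=0 FIRE
t=1: input=2 -> V=12
t=2: input=3 -> V=24
t=3: input=0 -> V=12
t=4: input=2 -> V=18
t=5: input=2 -> V=21
t=6: input=3 -> V=0 FIRE
t=7: input=0 -> V=0
t=8: input=5 -> V=0 FIRE
t=9: input=0 -> V=0
t=10: input=0 -> V=0
t=11: input=0 -> V=0
t=12: input=0 -> V=0
t=13: input=2 -> V=12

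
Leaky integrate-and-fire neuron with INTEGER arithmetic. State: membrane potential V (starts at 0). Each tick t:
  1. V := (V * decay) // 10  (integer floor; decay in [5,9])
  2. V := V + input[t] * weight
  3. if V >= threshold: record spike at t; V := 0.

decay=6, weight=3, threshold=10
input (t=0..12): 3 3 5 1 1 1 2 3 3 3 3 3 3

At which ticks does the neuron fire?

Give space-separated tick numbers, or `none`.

Answer: 1 2 7 9 11

Derivation:
t=0: input=3 -> V=9
t=1: input=3 -> V=0 FIRE
t=2: input=5 -> V=0 FIRE
t=3: input=1 -> V=3
t=4: input=1 -> V=4
t=5: input=1 -> V=5
t=6: input=2 -> V=9
t=7: input=3 -> V=0 FIRE
t=8: input=3 -> V=9
t=9: input=3 -> V=0 FIRE
t=10: input=3 -> V=9
t=11: input=3 -> V=0 FIRE
t=12: input=3 -> V=9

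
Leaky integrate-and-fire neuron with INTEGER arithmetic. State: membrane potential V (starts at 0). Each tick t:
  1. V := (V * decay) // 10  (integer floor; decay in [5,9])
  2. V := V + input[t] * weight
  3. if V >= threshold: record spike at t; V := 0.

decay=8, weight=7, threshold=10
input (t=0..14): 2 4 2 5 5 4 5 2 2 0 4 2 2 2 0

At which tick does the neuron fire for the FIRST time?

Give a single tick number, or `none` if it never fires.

Answer: 0

Derivation:
t=0: input=2 -> V=0 FIRE
t=1: input=4 -> V=0 FIRE
t=2: input=2 -> V=0 FIRE
t=3: input=5 -> V=0 FIRE
t=4: input=5 -> V=0 FIRE
t=5: input=4 -> V=0 FIRE
t=6: input=5 -> V=0 FIRE
t=7: input=2 -> V=0 FIRE
t=8: input=2 -> V=0 FIRE
t=9: input=0 -> V=0
t=10: input=4 -> V=0 FIRE
t=11: input=2 -> V=0 FIRE
t=12: input=2 -> V=0 FIRE
t=13: input=2 -> V=0 FIRE
t=14: input=0 -> V=0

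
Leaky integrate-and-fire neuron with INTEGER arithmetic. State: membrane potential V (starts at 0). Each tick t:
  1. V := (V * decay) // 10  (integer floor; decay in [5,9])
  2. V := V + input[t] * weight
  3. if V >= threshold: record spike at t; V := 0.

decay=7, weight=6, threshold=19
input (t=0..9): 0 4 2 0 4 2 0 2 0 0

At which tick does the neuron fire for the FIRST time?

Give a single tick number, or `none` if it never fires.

t=0: input=0 -> V=0
t=1: input=4 -> V=0 FIRE
t=2: input=2 -> V=12
t=3: input=0 -> V=8
t=4: input=4 -> V=0 FIRE
t=5: input=2 -> V=12
t=6: input=0 -> V=8
t=7: input=2 -> V=17
t=8: input=0 -> V=11
t=9: input=0 -> V=7

Answer: 1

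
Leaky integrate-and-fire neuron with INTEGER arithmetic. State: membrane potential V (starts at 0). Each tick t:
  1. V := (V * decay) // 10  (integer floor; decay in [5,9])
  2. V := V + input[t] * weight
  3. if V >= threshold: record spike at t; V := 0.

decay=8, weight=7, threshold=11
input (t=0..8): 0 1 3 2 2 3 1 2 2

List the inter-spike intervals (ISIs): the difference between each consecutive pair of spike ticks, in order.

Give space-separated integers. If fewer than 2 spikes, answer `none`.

Answer: 1 1 1 2 1

Derivation:
t=0: input=0 -> V=0
t=1: input=1 -> V=7
t=2: input=3 -> V=0 FIRE
t=3: input=2 -> V=0 FIRE
t=4: input=2 -> V=0 FIRE
t=5: input=3 -> V=0 FIRE
t=6: input=1 -> V=7
t=7: input=2 -> V=0 FIRE
t=8: input=2 -> V=0 FIRE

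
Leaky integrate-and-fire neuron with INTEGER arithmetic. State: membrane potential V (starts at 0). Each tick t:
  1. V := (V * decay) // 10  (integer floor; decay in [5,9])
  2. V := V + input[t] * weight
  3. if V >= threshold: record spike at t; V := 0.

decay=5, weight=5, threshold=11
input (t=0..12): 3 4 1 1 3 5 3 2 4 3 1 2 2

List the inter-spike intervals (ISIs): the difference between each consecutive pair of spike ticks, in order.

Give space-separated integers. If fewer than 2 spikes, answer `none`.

Answer: 1 3 1 1 2 1 2

Derivation:
t=0: input=3 -> V=0 FIRE
t=1: input=4 -> V=0 FIRE
t=2: input=1 -> V=5
t=3: input=1 -> V=7
t=4: input=3 -> V=0 FIRE
t=5: input=5 -> V=0 FIRE
t=6: input=3 -> V=0 FIRE
t=7: input=2 -> V=10
t=8: input=4 -> V=0 FIRE
t=9: input=3 -> V=0 FIRE
t=10: input=1 -> V=5
t=11: input=2 -> V=0 FIRE
t=12: input=2 -> V=10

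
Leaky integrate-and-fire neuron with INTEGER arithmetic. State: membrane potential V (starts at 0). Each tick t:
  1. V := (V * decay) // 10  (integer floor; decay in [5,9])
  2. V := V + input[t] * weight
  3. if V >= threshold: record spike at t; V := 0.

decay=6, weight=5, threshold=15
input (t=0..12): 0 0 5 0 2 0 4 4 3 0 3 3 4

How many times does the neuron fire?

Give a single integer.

t=0: input=0 -> V=0
t=1: input=0 -> V=0
t=2: input=5 -> V=0 FIRE
t=3: input=0 -> V=0
t=4: input=2 -> V=10
t=5: input=0 -> V=6
t=6: input=4 -> V=0 FIRE
t=7: input=4 -> V=0 FIRE
t=8: input=3 -> V=0 FIRE
t=9: input=0 -> V=0
t=10: input=3 -> V=0 FIRE
t=11: input=3 -> V=0 FIRE
t=12: input=4 -> V=0 FIRE

Answer: 7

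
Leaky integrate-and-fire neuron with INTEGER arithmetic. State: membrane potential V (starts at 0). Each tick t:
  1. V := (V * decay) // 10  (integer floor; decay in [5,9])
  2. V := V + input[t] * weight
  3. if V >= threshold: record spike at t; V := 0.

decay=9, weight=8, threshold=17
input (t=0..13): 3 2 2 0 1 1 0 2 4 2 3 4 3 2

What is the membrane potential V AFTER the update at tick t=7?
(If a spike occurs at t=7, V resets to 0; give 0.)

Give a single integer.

t=0: input=3 -> V=0 FIRE
t=1: input=2 -> V=16
t=2: input=2 -> V=0 FIRE
t=3: input=0 -> V=0
t=4: input=1 -> V=8
t=5: input=1 -> V=15
t=6: input=0 -> V=13
t=7: input=2 -> V=0 FIRE
t=8: input=4 -> V=0 FIRE
t=9: input=2 -> V=16
t=10: input=3 -> V=0 FIRE
t=11: input=4 -> V=0 FIRE
t=12: input=3 -> V=0 FIRE
t=13: input=2 -> V=16

Answer: 0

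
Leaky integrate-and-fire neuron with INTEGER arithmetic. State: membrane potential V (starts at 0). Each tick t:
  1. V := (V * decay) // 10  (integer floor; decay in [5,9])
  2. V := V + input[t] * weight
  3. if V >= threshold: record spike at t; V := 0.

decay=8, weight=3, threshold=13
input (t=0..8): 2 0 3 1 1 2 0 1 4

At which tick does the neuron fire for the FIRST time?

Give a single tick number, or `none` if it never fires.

Answer: 5

Derivation:
t=0: input=2 -> V=6
t=1: input=0 -> V=4
t=2: input=3 -> V=12
t=3: input=1 -> V=12
t=4: input=1 -> V=12
t=5: input=2 -> V=0 FIRE
t=6: input=0 -> V=0
t=7: input=1 -> V=3
t=8: input=4 -> V=0 FIRE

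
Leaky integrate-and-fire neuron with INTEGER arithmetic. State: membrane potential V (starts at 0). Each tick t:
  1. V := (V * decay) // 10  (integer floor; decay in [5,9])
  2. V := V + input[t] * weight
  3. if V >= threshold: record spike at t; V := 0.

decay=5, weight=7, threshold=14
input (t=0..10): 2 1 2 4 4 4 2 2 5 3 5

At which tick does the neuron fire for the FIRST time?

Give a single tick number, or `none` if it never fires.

t=0: input=2 -> V=0 FIRE
t=1: input=1 -> V=7
t=2: input=2 -> V=0 FIRE
t=3: input=4 -> V=0 FIRE
t=4: input=4 -> V=0 FIRE
t=5: input=4 -> V=0 FIRE
t=6: input=2 -> V=0 FIRE
t=7: input=2 -> V=0 FIRE
t=8: input=5 -> V=0 FIRE
t=9: input=3 -> V=0 FIRE
t=10: input=5 -> V=0 FIRE

Answer: 0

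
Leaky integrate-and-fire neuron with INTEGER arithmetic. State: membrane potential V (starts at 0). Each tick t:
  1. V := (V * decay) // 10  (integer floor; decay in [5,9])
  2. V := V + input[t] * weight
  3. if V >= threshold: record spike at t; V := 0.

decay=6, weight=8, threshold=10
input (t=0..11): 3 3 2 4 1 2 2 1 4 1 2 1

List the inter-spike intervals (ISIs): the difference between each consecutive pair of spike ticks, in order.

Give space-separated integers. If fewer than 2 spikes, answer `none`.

t=0: input=3 -> V=0 FIRE
t=1: input=3 -> V=0 FIRE
t=2: input=2 -> V=0 FIRE
t=3: input=4 -> V=0 FIRE
t=4: input=1 -> V=8
t=5: input=2 -> V=0 FIRE
t=6: input=2 -> V=0 FIRE
t=7: input=1 -> V=8
t=8: input=4 -> V=0 FIRE
t=9: input=1 -> V=8
t=10: input=2 -> V=0 FIRE
t=11: input=1 -> V=8

Answer: 1 1 1 2 1 2 2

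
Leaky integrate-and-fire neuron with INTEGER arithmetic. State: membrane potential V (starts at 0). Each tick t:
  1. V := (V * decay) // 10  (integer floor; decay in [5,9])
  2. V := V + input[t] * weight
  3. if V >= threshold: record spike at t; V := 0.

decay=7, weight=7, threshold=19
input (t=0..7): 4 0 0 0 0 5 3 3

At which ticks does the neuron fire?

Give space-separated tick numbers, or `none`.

t=0: input=4 -> V=0 FIRE
t=1: input=0 -> V=0
t=2: input=0 -> V=0
t=3: input=0 -> V=0
t=4: input=0 -> V=0
t=5: input=5 -> V=0 FIRE
t=6: input=3 -> V=0 FIRE
t=7: input=3 -> V=0 FIRE

Answer: 0 5 6 7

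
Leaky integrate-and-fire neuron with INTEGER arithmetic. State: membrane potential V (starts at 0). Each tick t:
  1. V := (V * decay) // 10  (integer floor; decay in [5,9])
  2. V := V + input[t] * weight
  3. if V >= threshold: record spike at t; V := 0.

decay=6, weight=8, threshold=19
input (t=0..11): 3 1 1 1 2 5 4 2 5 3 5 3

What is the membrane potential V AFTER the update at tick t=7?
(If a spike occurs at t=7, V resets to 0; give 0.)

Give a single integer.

Answer: 16

Derivation:
t=0: input=3 -> V=0 FIRE
t=1: input=1 -> V=8
t=2: input=1 -> V=12
t=3: input=1 -> V=15
t=4: input=2 -> V=0 FIRE
t=5: input=5 -> V=0 FIRE
t=6: input=4 -> V=0 FIRE
t=7: input=2 -> V=16
t=8: input=5 -> V=0 FIRE
t=9: input=3 -> V=0 FIRE
t=10: input=5 -> V=0 FIRE
t=11: input=3 -> V=0 FIRE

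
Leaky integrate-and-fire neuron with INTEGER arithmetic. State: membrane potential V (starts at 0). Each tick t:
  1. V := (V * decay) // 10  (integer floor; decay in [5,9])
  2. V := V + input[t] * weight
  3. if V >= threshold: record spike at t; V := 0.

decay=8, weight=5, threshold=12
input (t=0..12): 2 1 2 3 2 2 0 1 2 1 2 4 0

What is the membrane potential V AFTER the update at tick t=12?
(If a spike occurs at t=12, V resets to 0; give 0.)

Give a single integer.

Answer: 0

Derivation:
t=0: input=2 -> V=10
t=1: input=1 -> V=0 FIRE
t=2: input=2 -> V=10
t=3: input=3 -> V=0 FIRE
t=4: input=2 -> V=10
t=5: input=2 -> V=0 FIRE
t=6: input=0 -> V=0
t=7: input=1 -> V=5
t=8: input=2 -> V=0 FIRE
t=9: input=1 -> V=5
t=10: input=2 -> V=0 FIRE
t=11: input=4 -> V=0 FIRE
t=12: input=0 -> V=0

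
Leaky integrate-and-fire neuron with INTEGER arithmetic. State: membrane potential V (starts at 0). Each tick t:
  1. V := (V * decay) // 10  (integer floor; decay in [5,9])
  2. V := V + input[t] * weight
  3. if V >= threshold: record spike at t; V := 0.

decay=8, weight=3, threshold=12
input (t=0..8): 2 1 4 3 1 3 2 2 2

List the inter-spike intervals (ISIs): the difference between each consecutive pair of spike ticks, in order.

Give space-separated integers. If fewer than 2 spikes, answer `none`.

t=0: input=2 -> V=6
t=1: input=1 -> V=7
t=2: input=4 -> V=0 FIRE
t=3: input=3 -> V=9
t=4: input=1 -> V=10
t=5: input=3 -> V=0 FIRE
t=6: input=2 -> V=6
t=7: input=2 -> V=10
t=8: input=2 -> V=0 FIRE

Answer: 3 3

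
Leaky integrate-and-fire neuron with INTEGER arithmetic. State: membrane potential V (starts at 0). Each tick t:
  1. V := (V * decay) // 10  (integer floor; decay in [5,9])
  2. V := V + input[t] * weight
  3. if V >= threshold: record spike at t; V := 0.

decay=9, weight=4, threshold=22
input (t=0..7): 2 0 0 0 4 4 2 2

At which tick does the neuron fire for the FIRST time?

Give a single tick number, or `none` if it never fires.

Answer: 5

Derivation:
t=0: input=2 -> V=8
t=1: input=0 -> V=7
t=2: input=0 -> V=6
t=3: input=0 -> V=5
t=4: input=4 -> V=20
t=5: input=4 -> V=0 FIRE
t=6: input=2 -> V=8
t=7: input=2 -> V=15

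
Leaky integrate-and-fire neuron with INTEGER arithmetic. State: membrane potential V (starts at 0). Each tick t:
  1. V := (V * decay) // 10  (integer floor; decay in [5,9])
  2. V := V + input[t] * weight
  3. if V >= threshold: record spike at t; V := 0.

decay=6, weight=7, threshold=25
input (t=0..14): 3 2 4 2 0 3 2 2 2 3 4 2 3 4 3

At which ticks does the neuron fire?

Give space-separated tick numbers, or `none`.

t=0: input=3 -> V=21
t=1: input=2 -> V=0 FIRE
t=2: input=4 -> V=0 FIRE
t=3: input=2 -> V=14
t=4: input=0 -> V=8
t=5: input=3 -> V=0 FIRE
t=6: input=2 -> V=14
t=7: input=2 -> V=22
t=8: input=2 -> V=0 FIRE
t=9: input=3 -> V=21
t=10: input=4 -> V=0 FIRE
t=11: input=2 -> V=14
t=12: input=3 -> V=0 FIRE
t=13: input=4 -> V=0 FIRE
t=14: input=3 -> V=21

Answer: 1 2 5 8 10 12 13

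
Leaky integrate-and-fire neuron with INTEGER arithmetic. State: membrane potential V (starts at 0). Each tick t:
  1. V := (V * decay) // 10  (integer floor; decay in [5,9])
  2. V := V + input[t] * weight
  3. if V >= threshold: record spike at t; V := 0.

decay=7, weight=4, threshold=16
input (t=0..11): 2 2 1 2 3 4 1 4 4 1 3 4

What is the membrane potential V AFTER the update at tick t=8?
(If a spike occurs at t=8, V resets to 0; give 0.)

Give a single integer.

Answer: 0

Derivation:
t=0: input=2 -> V=8
t=1: input=2 -> V=13
t=2: input=1 -> V=13
t=3: input=2 -> V=0 FIRE
t=4: input=3 -> V=12
t=5: input=4 -> V=0 FIRE
t=6: input=1 -> V=4
t=7: input=4 -> V=0 FIRE
t=8: input=4 -> V=0 FIRE
t=9: input=1 -> V=4
t=10: input=3 -> V=14
t=11: input=4 -> V=0 FIRE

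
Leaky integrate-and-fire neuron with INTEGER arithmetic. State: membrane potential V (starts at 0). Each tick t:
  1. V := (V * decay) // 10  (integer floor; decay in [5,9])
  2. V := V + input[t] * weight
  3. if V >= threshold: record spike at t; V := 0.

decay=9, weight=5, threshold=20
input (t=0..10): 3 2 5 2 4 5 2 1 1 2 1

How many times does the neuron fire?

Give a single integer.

Answer: 5

Derivation:
t=0: input=3 -> V=15
t=1: input=2 -> V=0 FIRE
t=2: input=5 -> V=0 FIRE
t=3: input=2 -> V=10
t=4: input=4 -> V=0 FIRE
t=5: input=5 -> V=0 FIRE
t=6: input=2 -> V=10
t=7: input=1 -> V=14
t=8: input=1 -> V=17
t=9: input=2 -> V=0 FIRE
t=10: input=1 -> V=5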